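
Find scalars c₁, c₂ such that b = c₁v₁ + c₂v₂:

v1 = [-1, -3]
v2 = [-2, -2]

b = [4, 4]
c1 = 0, c2 = -2

b = 0·v1 + -2·v2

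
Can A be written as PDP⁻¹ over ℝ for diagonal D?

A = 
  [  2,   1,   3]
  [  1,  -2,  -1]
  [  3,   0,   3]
Yes

Characteristic polynomial: det(λI - A) = λ³ - 3λ² - 14λ
The constant term is 0, so λ = 0 is a root: p(λ) = λ(λ² - 3λ - 14)
λ² - 3λ - 14 = 0  ⇒  λ = (3 ± √((-3)² - 4·(-14)))/2 = (3 ± √(65))/2
  = (3 + √65)/2,  (3 - √65)/2
Eigenvalues: 0, (3 + √65)/2, (3 - √65)/2  (≈ 0, 5.531, -2.531)
The two irrational eigenvalues are distinct (simple), so each has alg. mult. = geom. mult. = 1.
λ=0: alg. mult. = 1, geom. mult. = 3 - rank(A - (0)I) = 3 - 2 = 1
Sum of geometric multiplicities equals n, so A has n independent eigenvectors.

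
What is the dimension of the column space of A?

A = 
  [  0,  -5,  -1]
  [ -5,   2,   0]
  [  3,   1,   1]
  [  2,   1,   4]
Row reduce:
Swap R1 ↔ R2
R3 → R3 + (3/5)·R1
R4 → R4 + (2/5)·R1
R3 → R3 + (11/25)·R2
R4 → R4 + (9/25)·R2
R4 → R4 - (13/2)·R3
REF = 
  [   -5,     2,     0]
  [    0,    -5,    -1]
  [    0,     0, 14/25]
  [    0,     0,     0]
Pivot columns: 1, 2, 3 → 3 pivots.
dim(Col(A)) = number of pivot columns = 3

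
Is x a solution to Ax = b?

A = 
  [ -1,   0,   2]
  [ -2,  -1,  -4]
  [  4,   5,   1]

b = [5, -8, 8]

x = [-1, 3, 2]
No

Ax = [5, -9, 13] ≠ b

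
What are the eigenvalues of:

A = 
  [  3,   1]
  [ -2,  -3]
tr(A) = 0, det(A) = -7
Characteristic polynomial: λ² - tr(A)λ + det(A) = λ² - 7
λ² - 7 = 0  ⇒  λ = (0 ± √((0)² - 4·(-7)))/2 = (0 ± √(28))/2
  = √7,  -√7

λ = √7, -√7  (≈ 2.646, -2.646)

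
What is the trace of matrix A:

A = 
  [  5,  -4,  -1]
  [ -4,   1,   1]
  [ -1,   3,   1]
7

tr(A) = 5 + 1 + 1 = 7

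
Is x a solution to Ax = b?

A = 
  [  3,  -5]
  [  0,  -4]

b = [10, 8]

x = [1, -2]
No

Ax = [13, 8] ≠ b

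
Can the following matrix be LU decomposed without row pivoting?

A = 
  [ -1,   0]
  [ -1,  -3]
Yes.
A[1,1] = -1 ≠ 0, so Gaussian elimination proceeds without a row swap: multiplier ℓ₂₁ = (-1)/(-1) = 1, and U[2,2] = -3 - (1)(0) = -3.
L = 
  [  1,   0]
  [  1,   1]
U = 
  [ -1,   0]
  [  0,  -3]
Check row 2 of LU: [(1)(-1), (1)(0) + (-3)] = [-1, -3] = row 2 of A ✓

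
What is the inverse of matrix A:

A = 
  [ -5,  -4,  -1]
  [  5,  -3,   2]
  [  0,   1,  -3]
det(A) = (-5)·((-3)(-3) - (2)(1)) - (-4)·((5)(-3) - (2)(0)) + (-1)·((5)(1) - (-3)(0))
  = (-5)(7) - (-4)(-15) + (-1)(5)
  = -100
det(A) = -100 ≠ 0, so A is invertible.

Cofactors Cᵢⱼ = (-1)ⁱ⁺ʲ·Mᵢⱼ:
C = 
  [  7,  15,   5]
  [-13,  15,   5]
  [-11,   5,  35]

adj(A) = Cᵀ:
adj(A) = 
  [  7, -13, -11]
  [ 15,  15,   5]
  [  5,   5,  35]

A⁻¹ = (-1/100) · adj(A):
A⁻¹ = 
  [-7/100, 13/100, 11/100]
  [ -3/20,  -3/20,  -1/20]
  [ -1/20,  -1/20,  -7/20]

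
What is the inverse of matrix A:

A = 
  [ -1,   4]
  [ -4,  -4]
det(A) = (-1)(-4) - (4)(-4) = 20
For a 2×2 matrix, A⁻¹ = (1/det(A)) · [[d, -b], [-c, a]]
    = (1/20) · [[-4, -4], [4, -1]]

A⁻¹ = 
  [ -1/5,  -1/5]
  [  1/5, -1/20]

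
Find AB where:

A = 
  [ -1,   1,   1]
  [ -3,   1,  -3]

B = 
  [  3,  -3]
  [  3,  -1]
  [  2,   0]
AB = 
  [  2,   2]
  [-12,   8]

A is 2×3 and B is 3×2, so AB is 2×2. Each entry is (row of A)·(column of B):
AB[1,1] = (-1)(3) + (1)(3) + (1)(2) = 2
AB[1,2] = (-1)(-3) + (1)(-1) + (1)(0) = 2
AB[2,1] = (-3)(3) + (1)(3) + (-3)(2) = -12
AB[2,2] = (-3)(-3) + (1)(-1) + (-3)(0) = 8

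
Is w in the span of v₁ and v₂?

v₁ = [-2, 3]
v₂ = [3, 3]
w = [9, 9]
Yes

Form the augmented matrix and row-reduce:
[v₁|v₂|w] = 
  [ -2,   3,   9]
  [  3,   3,   9]
R2 → R2 + (3/2)·R1
REF = 
  [  -2,    3,    9]
  [   0, 15/2, 45/2]

No row of the form [0 0 | nonzero], so the system is consistent. Back-substitution gives c₁ = 0, c₂ = 3: w = (0)·v₁ + (3)·v₂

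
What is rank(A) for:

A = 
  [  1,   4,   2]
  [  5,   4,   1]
Row reduce:
R2 → R2 - (5)·R1
REF = 
  [  1,   4,   2]
  [  0, -16,  -9]
Pivot columns: 1, 2 → 2 pivots.

rank(A) = 2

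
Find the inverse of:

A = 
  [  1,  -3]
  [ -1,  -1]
det(A) = (1)(-1) - (-3)(-1) = -4
For a 2×2 matrix, A⁻¹ = (1/det(A)) · [[d, -b], [-c, a]]
    = (-1/4) · [[-1, 3], [1, 1]]

A⁻¹ = 
  [ 1/4, -3/4]
  [-1/4, -1/4]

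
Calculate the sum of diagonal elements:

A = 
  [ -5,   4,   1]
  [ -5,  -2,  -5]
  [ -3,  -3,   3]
-4

tr(A) = -5 + -2 + 3 = -4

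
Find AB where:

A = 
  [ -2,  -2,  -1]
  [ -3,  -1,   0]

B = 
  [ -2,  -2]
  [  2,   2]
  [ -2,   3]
A is 2×3 and B is 3×2, so AB is 2×2. Each entry is (row of A)·(column of B):
AB[1,1] = (-2)(-2) + (-2)(2) + (-1)(-2) = 2
AB[1,2] = (-2)(-2) + (-2)(2) + (-1)(3) = -3
AB[2,1] = (-3)(-2) + (-1)(2) + (0)(-2) = 4
AB[2,2] = (-3)(-2) + (-1)(2) + (0)(3) = 4

AB = 
  [  2,  -3]
  [  4,   4]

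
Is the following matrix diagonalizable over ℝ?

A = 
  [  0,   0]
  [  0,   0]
Yes

tr(A) = 0, det(A) = 0
Characteristic polynomial: λ² - tr(A)λ + det(A) = λ²
λ² = λ²
Eigenvalues: 0, 0
λ=0: alg. mult. = 2, geom. mult. = 2 - rank(A - (0)I) = 2 - 0 = 2
Sum of geometric multiplicities equals n, so A has n independent eigenvectors.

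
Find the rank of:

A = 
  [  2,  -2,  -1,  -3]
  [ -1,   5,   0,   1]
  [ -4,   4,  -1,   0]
rank(A) = 3

Row reduce:
R2 → R2 + (1/2)·R1
R3 → R3 + (2)·R1
REF = 
  [   2,   -2,   -1,   -3]
  [   0,    4, -1/2, -1/2]
  [   0,    0,   -3,   -6]
Pivot columns: 1, 2, 3 → 3 pivots.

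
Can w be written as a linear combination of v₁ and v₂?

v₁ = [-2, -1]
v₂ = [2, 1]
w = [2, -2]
No

Form the augmented matrix and row-reduce:
[v₁|v₂|w] = 
  [ -2,   2,   2]
  [ -1,   1,  -2]
R2 → R2 - (1/2)·R1
REF = 
  [ -2,   2,   2]
  [  0,   0,  -3]

Row 2 reads [0 0 | -3], i.e. 0 = -3, so the system is inconsistent and w ∉ span{v₁, v₂}.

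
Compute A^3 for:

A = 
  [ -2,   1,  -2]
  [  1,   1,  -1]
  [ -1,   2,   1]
A^3 = 
  [-20,   4,  -8]
  [  4,  -8,  -4]
  [ -4,   8,  -8]

A² = A·A:
A²[1,1] = (-2)(-2) + (1)(1) + (-2)(-1) = 7
A²[1,2] = (-2)(1) + (1)(1) + (-2)(2) = -5
A²[1,3] = (-2)(-2) + (1)(-1) + (-2)(1) = 1
A²[2,1] = (1)(-2) + (1)(1) + (-1)(-1) = 0
A²[2,2] = (1)(1) + (1)(1) + (-1)(2) = 0
A²[2,3] = (1)(-2) + (1)(-1) + (-1)(1) = -4
A²[3,1] = (-1)(-2) + (2)(1) + (1)(-1) = 3
A²[3,2] = (-1)(1) + (2)(1) + (1)(2) = 3
A²[3,3] = (-1)(-2) + (2)(-1) + (1)(1) = 1
A² = 
  [  7,  -5,   1]
  [  0,   0,  -4]
  [  3,   3,   1]

A^3 = A^2·A:
A^3[1,1] = (7)(-2) + (-5)(1) + (1)(-1) = -20
A^3[1,2] = (7)(1) + (-5)(1) + (1)(2) = 4
A^3[1,3] = (7)(-2) + (-5)(-1) + (1)(1) = -8
A^3[2,1] = (0)(-2) + (0)(1) + (-4)(-1) = 4
A^3[2,2] = (0)(1) + (0)(1) + (-4)(2) = -8
A^3[2,3] = (0)(-2) + (0)(-1) + (-4)(1) = -4
A^3[3,1] = (3)(-2) + (3)(1) + (1)(-1) = -4
A^3[3,2] = (3)(1) + (3)(1) + (1)(2) = 8
A^3[3,3] = (3)(-2) + (3)(-1) + (1)(1) = -8
A^3 = 
  [-20,   4,  -8]
  [  4,  -8,  -4]
  [ -4,   8,  -8]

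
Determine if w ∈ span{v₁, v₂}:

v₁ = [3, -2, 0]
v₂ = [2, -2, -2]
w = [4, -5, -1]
No

Form the augmented matrix and row-reduce:
[v₁|v₂|w] = 
  [  3,   2,   4]
  [ -2,  -2,  -5]
  [  0,  -2,  -1]
R2 → R2 + (2/3)·R1
R3 → R3 - (3)·R2
REF = 
  [   3,    2,    4]
  [   0, -2/3, -7/3]
  [   0,    0,    6]

Row 3 reads [0 0 | 6], i.e. 0 = 6, so the system is inconsistent and w ∉ span{v₁, v₂}.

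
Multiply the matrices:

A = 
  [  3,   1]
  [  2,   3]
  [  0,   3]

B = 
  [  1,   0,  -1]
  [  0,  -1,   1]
A is 3×2 and B is 2×3, so AB is 3×3. Each entry is (row of A)·(column of B):
AB[1,1] = (3)(1) + (1)(0) = 3
AB[1,2] = (3)(0) + (1)(-1) = -1
AB[1,3] = (3)(-1) + (1)(1) = -2
AB[2,1] = (2)(1) + (3)(0) = 2
AB[2,2] = (2)(0) + (3)(-1) = -3
AB[2,3] = (2)(-1) + (3)(1) = 1
AB[3,1] = (0)(1) + (3)(0) = 0
AB[3,2] = (0)(0) + (3)(-1) = -3
AB[3,3] = (0)(-1) + (3)(1) = 3

AB = 
  [  3,  -1,  -2]
  [  2,  -3,   1]
  [  0,  -3,   3]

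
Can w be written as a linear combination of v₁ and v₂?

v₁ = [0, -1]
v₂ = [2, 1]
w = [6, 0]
Yes

Form the augmented matrix and row-reduce:
[v₁|v₂|w] = 
  [  0,   2,   6]
  [ -1,   1,   0]
Swap R1 ↔ R2
REF = 
  [ -1,   1,   0]
  [  0,   2,   6]

No row of the form [0 0 | nonzero], so the system is consistent. Back-substitution gives c₁ = 3, c₂ = 3: w = (3)·v₁ + (3)·v₂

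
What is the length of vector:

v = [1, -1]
1.414

||v||₂ = √((1)² + (-1)²) = √2 = 1.414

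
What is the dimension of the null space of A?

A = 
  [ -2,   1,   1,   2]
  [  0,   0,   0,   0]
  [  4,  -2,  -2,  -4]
nullity(A) = 3

Row reduce:
R3 → R3 + (2)·R1
REF = 
  [ -2,   1,   1,   2]
  [  0,   0,   0,   0]
  [  0,   0,   0,   0]
Pivot columns: 1 → 1 pivot.
rank(A) = 1, so nullity(A) = 4 - 1 = 3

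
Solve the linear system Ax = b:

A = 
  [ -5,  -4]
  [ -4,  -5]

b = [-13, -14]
Row reduce the augmented matrix [A|b]:
R2 → R2 - (4/5)·R1
REF = 
  [   -5,    -4,   -13]
  [    0,  -9/5, -18/5]

Back-substitution:
x₂ = (-18/5) / (-9/5) = 2
x₁ = (-13 - (-4)(2)) / (-5) = 1

x = [1, 2]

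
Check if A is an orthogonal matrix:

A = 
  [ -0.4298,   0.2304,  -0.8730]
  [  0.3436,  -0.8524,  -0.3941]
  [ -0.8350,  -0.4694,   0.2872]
Yes

AᵀA = 
  [  1,   0,   0]
  [  0,   1,   0]
  [  0,   0,   0.9999]
≈ I (equal to I up to the 4-dp rounding of the entries)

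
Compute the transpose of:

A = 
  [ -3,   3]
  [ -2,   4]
Aᵀ = 
  [ -3,  -2]
  [  3,   4]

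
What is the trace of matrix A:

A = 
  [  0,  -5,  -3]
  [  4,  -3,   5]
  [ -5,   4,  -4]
-7

tr(A) = 0 + -3 + -4 = -7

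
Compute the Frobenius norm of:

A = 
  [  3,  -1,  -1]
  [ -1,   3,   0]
||A||_F = 4.583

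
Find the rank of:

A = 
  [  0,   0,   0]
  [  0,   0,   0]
Row reduce:
(no row operations needed)
REF = 
  [  0,   0,   0]
  [  0,   0,   0]
Pivot columns: none → 0 pivots.

rank(A) = 0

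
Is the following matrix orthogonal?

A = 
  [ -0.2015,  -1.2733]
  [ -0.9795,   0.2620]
No

AᵀA = 
  [  1,  -0.0001]
  [ -0.0001,   1.6899]
≠ I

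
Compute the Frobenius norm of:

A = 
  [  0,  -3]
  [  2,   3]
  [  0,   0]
||A||_F = 4.69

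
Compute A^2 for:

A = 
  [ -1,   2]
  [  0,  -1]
A² = A·A:
A²[1,1] = (-1)(-1) + (2)(0) = 1
A²[1,2] = (-1)(2) + (2)(-1) = -4
A²[2,1] = (0)(-1) + (-1)(0) = 0
A²[2,2] = (0)(2) + (-1)(-1) = 1
A² = 
  [  1,  -4]
  [  0,   1]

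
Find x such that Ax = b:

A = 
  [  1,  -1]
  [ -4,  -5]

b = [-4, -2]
Row reduce the augmented matrix [A|b]:
R2 → R2 + (4)·R1
REF = 
  [  1,  -1,  -4]
  [  0,  -9, -18]

Back-substitution:
x₂ = (-18) / (-9) = 2
x₁ = (-4 - (-1)(2)) / 1 = -2

x = [-2, 2]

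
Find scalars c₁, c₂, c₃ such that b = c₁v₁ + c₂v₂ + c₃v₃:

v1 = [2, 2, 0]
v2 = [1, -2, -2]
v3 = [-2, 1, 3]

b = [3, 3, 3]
c1 = 3, c2 = 3, c3 = 3

b = 3·v1 + 3·v2 + 3·v3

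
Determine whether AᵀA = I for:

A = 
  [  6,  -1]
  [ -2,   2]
No

AᵀA = 
  [ 40, -10]
  [-10,   5]
≠ I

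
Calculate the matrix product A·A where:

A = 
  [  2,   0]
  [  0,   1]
A² = A·A:
A²[1,1] = (2)(2) + (0)(0) = 4
A²[1,2] = (2)(0) + (0)(1) = 0
A²[2,1] = (0)(2) + (1)(0) = 0
A²[2,2] = (0)(0) + (1)(1) = 1
A² = 
  [  4,   0]
  [  0,   1]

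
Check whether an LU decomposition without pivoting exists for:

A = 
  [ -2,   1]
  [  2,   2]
Yes.
A[1,1] = -2 ≠ 0, so Gaussian elimination proceeds without a row swap: multiplier ℓ₂₁ = (2)/(-2) = -1, and U[2,2] = 2 - (-1)(1) = 3.
L = 
  [  1,   0]
  [ -1,   1]
U = 
  [ -2,   1]
  [  0,   3]
Check row 2 of LU: [(-1)(-2), (-1)(1) + 3] = [2, 2] = row 2 of A ✓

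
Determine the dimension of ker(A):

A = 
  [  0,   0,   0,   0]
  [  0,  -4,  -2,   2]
nullity(A) = 3

Row reduce:
Swap R1 ↔ R2
REF = 
  [  0,  -4,  -2,   2]
  [  0,   0,   0,   0]
Pivot columns: 2 → 1 pivot.
rank(A) = 1, so nullity(A) = 4 - 1 = 3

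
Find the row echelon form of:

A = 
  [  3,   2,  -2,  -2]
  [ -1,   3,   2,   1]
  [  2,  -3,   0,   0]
Row operations:
R2 → R2 + (1/3)·R1
R3 → R3 - (2/3)·R1
R3 → R3 + (13/11)·R2

Resulting echelon form:
REF = 
  [    3,     2,    -2,    -2]
  [    0,  11/3,   4/3,   1/3]
  [    0,     0, 32/11, 19/11]

Rank = 3 (number of non-zero pivot rows).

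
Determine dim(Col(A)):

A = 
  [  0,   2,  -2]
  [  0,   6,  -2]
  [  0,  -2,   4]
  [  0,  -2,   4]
Row reduce:
R2 → R2 - (3)·R1
R3 → R3 + (1)·R1
R4 → R4 + (1)·R1
R3 → R3 - (1/2)·R2
R4 → R4 - (1/2)·R2
REF = 
  [  0,   2,  -2]
  [  0,   0,   4]
  [  0,   0,   0]
  [  0,   0,   0]
Pivot columns: 2, 3 → 2 pivots.
dim(Col(A)) = number of pivot columns = 2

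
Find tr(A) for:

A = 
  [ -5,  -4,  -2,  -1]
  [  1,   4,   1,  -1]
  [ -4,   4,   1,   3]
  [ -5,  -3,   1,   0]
0

tr(A) = -5 + 4 + 1 + 0 = 0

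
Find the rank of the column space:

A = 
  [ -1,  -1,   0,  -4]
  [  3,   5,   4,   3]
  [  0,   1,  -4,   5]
dim(Col(A)) = 3

Row reduce:
R2 → R2 + (3)·R1
R3 → R3 - (1/2)·R2
REF = 
  [  -1,   -1,    0,   -4]
  [   0,    2,    4,   -9]
  [   0,    0,   -6, 19/2]
Pivot columns: 1, 2, 3 → 3 pivots.
dim(Col(A)) = number of pivot columns = 3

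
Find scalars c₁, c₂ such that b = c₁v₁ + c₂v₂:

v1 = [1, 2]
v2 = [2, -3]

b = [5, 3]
c1 = 3, c2 = 1

b = 3·v1 + 1·v2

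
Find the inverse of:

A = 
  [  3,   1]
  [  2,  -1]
det(A) = (3)(-1) - (1)(2) = -5
For a 2×2 matrix, A⁻¹ = (1/det(A)) · [[d, -b], [-c, a]]
    = (-1/5) · [[-1, -1], [-2, 3]]

A⁻¹ = 
  [ 1/5,  1/5]
  [ 2/5, -3/5]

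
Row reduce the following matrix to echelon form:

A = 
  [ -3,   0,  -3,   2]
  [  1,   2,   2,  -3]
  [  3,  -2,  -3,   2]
Row operations:
R2 → R2 + (1/3)·R1
R3 → R3 + (1)·R1
R3 → R3 + (1)·R2

Resulting echelon form:
REF = 
  [  -3,    0,   -3,    2]
  [   0,    2,    1, -7/3]
  [   0,    0,   -5,  5/3]

Rank = 3 (number of non-zero pivot rows).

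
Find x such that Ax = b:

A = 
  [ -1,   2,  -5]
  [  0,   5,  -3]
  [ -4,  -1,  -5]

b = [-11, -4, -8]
Row reduce the augmented matrix [A|b]:
R3 → R3 - (4)·R1
R3 → R3 + (9/5)·R2
REF = 
  [   -1,     2,    -5,   -11]
  [    0,     5,    -3,    -4]
  [    0,     0,  48/5, 144/5]

Back-substitution:
x₃ = (144/5) / (48/5) = 3
x₂ = (-4 - (-3)(3)) / 5 = 1
x₁ = (-11 - (2)(1) - (-5)(3)) / (-1) = -2

x = [-2, 1, 3]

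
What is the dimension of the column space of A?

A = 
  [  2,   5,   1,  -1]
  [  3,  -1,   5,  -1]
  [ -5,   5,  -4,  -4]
Row reduce:
R2 → R2 - (3/2)·R1
R3 → R3 + (5/2)·R1
R3 → R3 + (35/17)·R2
REF = 
  [     2,      5,      1,     -1]
  [     0,  -17/2,    7/2,    1/2]
  [     0,      0,  97/17, -93/17]
Pivot columns: 1, 2, 3 → 3 pivots.
dim(Col(A)) = number of pivot columns = 3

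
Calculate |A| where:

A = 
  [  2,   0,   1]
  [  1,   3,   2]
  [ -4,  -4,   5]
Cofactor expansion along row 1:
det(A) = (2)·((3)(5) - (2)(-4)) - (0)·((1)(5) - (2)(-4)) + (1)·((1)(-4) - (3)(-4))
  = (2)(23) - (0)(13) + (1)(8)
  = 54

det(A) = 54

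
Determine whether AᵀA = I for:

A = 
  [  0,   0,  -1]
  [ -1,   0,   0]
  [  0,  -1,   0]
Yes

AᵀA = 
  [  1,   0,   0]
  [  0,   1,   0]
  [  0,   0,   1]
= I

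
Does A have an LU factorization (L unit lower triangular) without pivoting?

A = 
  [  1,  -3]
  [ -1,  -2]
Yes.
A[1,1] = 1 ≠ 0, so Gaussian elimination proceeds without a row swap: multiplier ℓ₂₁ = (-1)/(1) = -1, and U[2,2] = -2 - (-1)(-3) = -5.
L = 
  [  1,   0]
  [ -1,   1]
U = 
  [  1,  -3]
  [  0,  -5]
Check row 2 of LU: [(-1)(1), (-1)(-3) + (-5)] = [-1, -2] = row 2 of A ✓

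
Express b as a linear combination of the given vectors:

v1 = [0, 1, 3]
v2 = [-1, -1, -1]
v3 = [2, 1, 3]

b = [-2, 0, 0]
c1 = 1, c2 = 0, c3 = -1

b = 1·v1 + 0·v2 + -1·v3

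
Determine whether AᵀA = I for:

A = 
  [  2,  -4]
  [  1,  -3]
No

AᵀA = 
  [  5, -11]
  [-11,  25]
≠ I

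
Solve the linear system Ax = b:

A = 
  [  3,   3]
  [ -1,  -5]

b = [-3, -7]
Row reduce the augmented matrix [A|b]:
R2 → R2 + (1/3)·R1
REF = 
  [  3,   3,  -3]
  [  0,  -4,  -8]

Back-substitution:
x₂ = (-8) / (-4) = 2
x₁ = (-3 - (3)(2)) / 3 = -3

x = [-3, 2]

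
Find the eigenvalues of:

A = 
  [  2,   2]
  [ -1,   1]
tr(A) = 3, det(A) = 4
Characteristic polynomial: λ² - tr(A)λ + det(A) = λ² - 3λ + 4
λ² - 3λ + 4 = 0  ⇒  λ = (3 ± √((-3)² - 4·(4)))/2 = (3 ± √(-7))/2
  = (3 + i√7)/2,  (3 - i√7)/2

λ = (3 + i√7)/2, (3 - i√7)/2  (≈ 1.5 + 1.323i, 1.5 - 1.323i)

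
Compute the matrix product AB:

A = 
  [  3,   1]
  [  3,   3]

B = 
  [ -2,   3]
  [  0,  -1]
A is 2×2 and B is 2×2, so AB is 2×2. Each entry is (row of A)·(column of B):
AB[1,1] = (3)(-2) + (1)(0) = -6
AB[1,2] = (3)(3) + (1)(-1) = 8
AB[2,1] = (3)(-2) + (3)(0) = -6
AB[2,2] = (3)(3) + (3)(-1) = 6

AB = 
  [ -6,   8]
  [ -6,   6]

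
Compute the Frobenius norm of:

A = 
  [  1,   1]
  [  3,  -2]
||A||_F = 3.873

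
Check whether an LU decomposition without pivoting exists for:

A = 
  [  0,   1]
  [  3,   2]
No.
A[1,1] = 0 but A[2,1] = 3 ≠ 0. Any LU with L unit lower triangular has (LU)[1,1] = U[1,1] and (LU)[2,1] = L[2,1]·U[1,1]; matching A forces U[1,1] = 0, which then forces (LU)[2,1] = 0 ≠ 3. A row swap (pivoting) is required.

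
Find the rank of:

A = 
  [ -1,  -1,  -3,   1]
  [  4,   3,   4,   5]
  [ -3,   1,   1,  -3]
rank(A) = 3

Row reduce:
R2 → R2 + (4)·R1
R3 → R3 - (3)·R1
R3 → R3 + (4)·R2
REF = 
  [ -1,  -1,  -3,   1]
  [  0,  -1,  -8,   9]
  [  0,   0, -22,  30]
Pivot columns: 1, 2, 3 → 3 pivots.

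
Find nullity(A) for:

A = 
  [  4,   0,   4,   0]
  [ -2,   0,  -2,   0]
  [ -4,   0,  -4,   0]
nullity(A) = 3

Row reduce:
R2 → R2 + (1/2)·R1
R3 → R3 + (1)·R1
REF = 
  [  4,   0,   4,   0]
  [  0,   0,   0,   0]
  [  0,   0,   0,   0]
Pivot columns: 1 → 1 pivot.
rank(A) = 1, so nullity(A) = 4 - 1 = 3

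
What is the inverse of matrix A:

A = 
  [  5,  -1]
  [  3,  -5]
det(A) = (5)(-5) - (-1)(3) = -22
For a 2×2 matrix, A⁻¹ = (1/det(A)) · [[d, -b], [-c, a]]
    = (-1/22) · [[-5, 1], [-3, 5]]

A⁻¹ = 
  [ 5/22, -1/22]
  [ 3/22, -5/22]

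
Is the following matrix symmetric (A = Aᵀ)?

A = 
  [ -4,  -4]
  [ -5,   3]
No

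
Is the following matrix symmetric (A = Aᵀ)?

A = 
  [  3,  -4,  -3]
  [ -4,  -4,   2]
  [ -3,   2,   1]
Yes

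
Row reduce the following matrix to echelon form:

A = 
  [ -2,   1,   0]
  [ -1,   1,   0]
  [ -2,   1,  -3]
Row operations:
R2 → R2 - (1/2)·R1
R3 → R3 - (1)·R1

Resulting echelon form:
REF = 
  [ -2,   1,   0]
  [  0, 1/2,   0]
  [  0,   0,  -3]

Rank = 3 (number of non-zero pivot rows).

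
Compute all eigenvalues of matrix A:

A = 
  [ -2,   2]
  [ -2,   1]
λ = (-1 + i√7)/2, (-1 - i√7)/2  (≈ -0.5 + 1.323i, -0.5 - 1.323i)

tr(A) = -1, det(A) = 2
Characteristic polynomial: λ² - tr(A)λ + det(A) = λ² + λ + 2
λ² + λ + 2 = 0  ⇒  λ = (-1 ± √((1)² - 4·(2)))/2 = (-1 ± √(-7))/2
  = (-1 + i√7)/2,  (-1 - i√7)/2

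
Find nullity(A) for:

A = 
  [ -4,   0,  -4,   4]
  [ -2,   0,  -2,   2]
nullity(A) = 3

Row reduce:
R2 → R2 - (1/2)·R1
REF = 
  [ -4,   0,  -4,   4]
  [  0,   0,   0,   0]
Pivot columns: 1 → 1 pivot.
rank(A) = 1, so nullity(A) = 4 - 1 = 3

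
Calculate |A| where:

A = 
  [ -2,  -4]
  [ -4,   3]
For a 2×2 matrix, det = ad - bc = (-2)(3) - (-4)(-4) = -22

det(A) = -22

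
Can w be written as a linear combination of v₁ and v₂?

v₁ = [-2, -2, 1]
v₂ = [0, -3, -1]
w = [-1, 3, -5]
No

Form the augmented matrix and row-reduce:
[v₁|v₂|w] = 
  [ -2,   0,  -1]
  [ -2,  -3,   3]
  [  1,  -1,  -5]
R2 → R2 - (1)·R1
R3 → R3 + (1/2)·R1
R3 → R3 - (1/3)·R2
REF = 
  [   -2,     0,    -1]
  [    0,    -3,     4]
  [    0,     0, -41/6]

Row 3 reads [0 0 | -41/6], i.e. 0 = -41/6, so the system is inconsistent and w ∉ span{v₁, v₂}.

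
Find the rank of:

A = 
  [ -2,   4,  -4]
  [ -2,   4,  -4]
Row reduce:
R2 → R2 - (1)·R1
REF = 
  [ -2,   4,  -4]
  [  0,   0,   0]
Pivot columns: 1 → 1 pivot.

rank(A) = 1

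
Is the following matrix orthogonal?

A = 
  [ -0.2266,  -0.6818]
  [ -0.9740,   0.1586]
No

AᵀA = 
  [  1,   0]
  [  0,   0.4900]
≠ I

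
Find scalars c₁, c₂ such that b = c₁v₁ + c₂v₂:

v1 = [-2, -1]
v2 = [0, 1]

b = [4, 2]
c1 = -2, c2 = 0

b = -2·v1 + 0·v2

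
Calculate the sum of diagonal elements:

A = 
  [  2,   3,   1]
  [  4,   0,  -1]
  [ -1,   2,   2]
4

tr(A) = 2 + 0 + 2 = 4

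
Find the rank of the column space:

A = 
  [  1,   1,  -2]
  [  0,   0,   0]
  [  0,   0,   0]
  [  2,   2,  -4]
Row reduce:
R4 → R4 - (2)·R1
REF = 
  [  1,   1,  -2]
  [  0,   0,   0]
  [  0,   0,   0]
  [  0,   0,   0]
Pivot columns: 1 → 1 pivot.
dim(Col(A)) = number of pivot columns = 1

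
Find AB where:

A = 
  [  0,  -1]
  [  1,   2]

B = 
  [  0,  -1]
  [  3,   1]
AB = 
  [ -3,  -1]
  [  6,   1]

A is 2×2 and B is 2×2, so AB is 2×2. Each entry is (row of A)·(column of B):
AB[1,1] = (0)(0) + (-1)(3) = -3
AB[1,2] = (0)(-1) + (-1)(1) = -1
AB[2,1] = (1)(0) + (2)(3) = 6
AB[2,2] = (1)(-1) + (2)(1) = 1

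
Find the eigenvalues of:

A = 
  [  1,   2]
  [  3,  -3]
tr(A) = -2, det(A) = -9
Characteristic polynomial: λ² - tr(A)λ + det(A) = λ² + 2λ - 9
λ² + 2λ - 9 = 0  ⇒  λ = (-2 ± √((2)² - 4·(-9)))/2 = (-2 ± √(40))/2
  = -1 + √10,  -1 - √10

λ = -1 + √10, -1 - √10  (≈ 2.162, -4.162)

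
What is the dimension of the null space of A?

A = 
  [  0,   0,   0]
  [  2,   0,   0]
nullity(A) = 2

Row reduce:
Swap R1 ↔ R2
REF = 
  [  2,   0,   0]
  [  0,   0,   0]
Pivot columns: 1 → 1 pivot.
rank(A) = 1, so nullity(A) = 3 - 1 = 2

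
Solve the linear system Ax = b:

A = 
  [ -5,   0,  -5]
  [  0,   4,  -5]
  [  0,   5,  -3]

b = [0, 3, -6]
x = [3, -3, -3]

Row reduce the augmented matrix [A|b]:
R3 → R3 - (5/4)·R2
REF = 
  [   -5,     0,    -5,     0]
  [    0,     4,    -5,     3]
  [    0,     0,  13/4, -39/4]

Back-substitution:
x₃ = (-39/4) / (13/4) = -3
x₂ = (3 - (-5)(-3)) / 4 = -3
x₁ = (0 - (0)(-3) - (-5)(-3)) / (-5) = 3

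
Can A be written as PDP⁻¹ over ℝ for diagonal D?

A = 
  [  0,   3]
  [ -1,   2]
No

tr(A) = 2, det(A) = 3
Characteristic polynomial: λ² - tr(A)λ + det(A) = λ² - 2λ + 3
λ² - 2λ + 3 = 0  ⇒  λ = (2 ± √((-2)² - 4·(3)))/2 = (2 ± √(-8))/2
  = 1 + i√2,  1 - i√2
Eigenvalues: 1 + i√2, 1 - i√2  (≈ 1 + 1.414i, 1 - 1.414i)
Has complex eigenvalues (not diagonalizable over ℝ).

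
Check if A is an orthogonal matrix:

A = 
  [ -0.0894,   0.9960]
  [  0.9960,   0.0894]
Yes

AᵀA = 
  [  1,   0]
  [  0,   1]
≈ I (equal to I up to the 4-dp rounding of the entries)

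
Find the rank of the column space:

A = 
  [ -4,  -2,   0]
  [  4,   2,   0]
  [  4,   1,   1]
dim(Col(A)) = 2

Row reduce:
R2 → R2 + (1)·R1
R3 → R3 + (1)·R1
Swap R2 ↔ R3
REF = 
  [ -4,  -2,   0]
  [  0,  -1,   1]
  [  0,   0,   0]
Pivot columns: 1, 2 → 2 pivots.
dim(Col(A)) = number of pivot columns = 2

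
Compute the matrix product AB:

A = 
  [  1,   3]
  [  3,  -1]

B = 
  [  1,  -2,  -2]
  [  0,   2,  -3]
A is 2×2 and B is 2×3, so AB is 2×3. Each entry is (row of A)·(column of B):
AB[1,1] = (1)(1) + (3)(0) = 1
AB[1,2] = (1)(-2) + (3)(2) = 4
AB[1,3] = (1)(-2) + (3)(-3) = -11
AB[2,1] = (3)(1) + (-1)(0) = 3
AB[2,2] = (3)(-2) + (-1)(2) = -8
AB[2,3] = (3)(-2) + (-1)(-3) = -3

AB = 
  [  1,   4, -11]
  [  3,  -8,  -3]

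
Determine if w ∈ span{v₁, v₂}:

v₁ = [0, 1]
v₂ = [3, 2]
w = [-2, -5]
Yes

Form the augmented matrix and row-reduce:
[v₁|v₂|w] = 
  [  0,   3,  -2]
  [  1,   2,  -5]
Swap R1 ↔ R2
REF = 
  [  1,   2,  -5]
  [  0,   3,  -2]

No row of the form [0 0 | nonzero], so the system is consistent. Back-substitution gives c₁ = -11/3, c₂ = -2/3: w = (-11/3)·v₁ + (-2/3)·v₂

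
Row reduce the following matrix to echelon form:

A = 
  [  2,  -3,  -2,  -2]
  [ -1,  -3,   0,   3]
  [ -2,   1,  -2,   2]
Row operations:
R2 → R2 + (1/2)·R1
R3 → R3 + (1)·R1
R3 → R3 - (4/9)·R2

Resulting echelon form:
REF = 
  [    2,    -3,    -2,    -2]
  [    0,  -9/2,    -1,     2]
  [    0,     0, -32/9,  -8/9]

Rank = 3 (number of non-zero pivot rows).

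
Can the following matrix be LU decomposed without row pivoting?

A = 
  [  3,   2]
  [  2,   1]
Yes.
A[1,1] = 3 ≠ 0, so Gaussian elimination proceeds without a row swap: multiplier ℓ₂₁ = (2)/(3) = 2/3, and U[2,2] = 1 - (2/3)(2) = -1/3.
L = 
  [  1,   0]
  [2/3,   1]
U = 
  [   3,    2]
  [   0, -1/3]
Check row 2 of LU: [(2/3)(3), (2/3)(2) + (-1/3)] = [2, 1] = row 2 of A ✓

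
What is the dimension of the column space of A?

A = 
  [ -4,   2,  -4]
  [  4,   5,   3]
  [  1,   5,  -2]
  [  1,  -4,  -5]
dim(Col(A)) = 3

Row reduce:
R2 → R2 + (1)·R1
R3 → R3 + (1/4)·R1
R4 → R4 + (1/4)·R1
R3 → R3 - (11/14)·R2
R4 → R4 + (1/2)·R2
R4 → R4 - (91/31)·R3
REF = 
  [    -4,      2,     -4]
  [     0,      7,     -1]
  [     0,      0, -31/14]
  [     0,      0,      0]
Pivot columns: 1, 2, 3 → 3 pivots.
dim(Col(A)) = number of pivot columns = 3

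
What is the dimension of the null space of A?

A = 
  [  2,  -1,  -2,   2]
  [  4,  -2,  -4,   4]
nullity(A) = 3

Row reduce:
R2 → R2 - (2)·R1
REF = 
  [  2,  -1,  -2,   2]
  [  0,   0,   0,   0]
Pivot columns: 1 → 1 pivot.
rank(A) = 1, so nullity(A) = 4 - 1 = 3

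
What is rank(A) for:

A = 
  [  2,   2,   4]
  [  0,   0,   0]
rank(A) = 1

Row reduce:
(no row operations needed)
REF = 
  [  2,   2,   4]
  [  0,   0,   0]
Pivot columns: 1 → 1 pivot.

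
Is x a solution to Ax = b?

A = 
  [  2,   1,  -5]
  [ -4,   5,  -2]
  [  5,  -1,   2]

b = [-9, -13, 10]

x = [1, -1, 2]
Yes

Ax = [-9, -13, 10] = b ✓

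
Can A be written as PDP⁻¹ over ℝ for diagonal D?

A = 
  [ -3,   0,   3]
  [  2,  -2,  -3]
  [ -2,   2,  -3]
No

Characteristic polynomial: det(λI - A) = λ³ + 8λ² + 33λ + 36
By the rational root theorem any rational root is an integer dividing 36; none of those is a root, so p(λ) has no rational roots and hence (being an irreducible cubic) no repeated roots.
Discriminant of the cubic: Δ = -11700
Δ < 0 ⇒ one real eigenvalue and a complex-conjugate pair: λ ≈ -3.214 + 3.545i, -3.214 - 3.545i, -1.573
Has complex eigenvalues (not diagonalizable over ℝ).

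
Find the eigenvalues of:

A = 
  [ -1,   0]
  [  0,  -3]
tr(A) = -4, det(A) = 3
Characteristic polynomial: λ² - tr(A)λ + det(A) = λ² + 4λ + 3
λ² + 4λ + 3 = (λ + 3)(λ + 1)

λ = -1, -3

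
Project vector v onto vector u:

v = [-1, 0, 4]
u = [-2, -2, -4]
v·u = (-1)(-2) + (0)(-2) + (4)(-4) = -14
u·u = (-2)² + (-2)² + (-4)² = 24
proj_u(v) = (v·u / u·u) × u = (-14/24) × u = (-7/12) × u

proj_u(v) = [7/6, 7/6, 7/3]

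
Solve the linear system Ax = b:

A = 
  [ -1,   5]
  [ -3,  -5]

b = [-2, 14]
Row reduce the augmented matrix [A|b]:
R2 → R2 - (3)·R1
REF = 
  [ -1,   5,  -2]
  [  0, -20,  20]

Back-substitution:
x₂ = 20 / (-20) = -1
x₁ = (-2 - (5)(-1)) / (-1) = -3

x = [-3, -1]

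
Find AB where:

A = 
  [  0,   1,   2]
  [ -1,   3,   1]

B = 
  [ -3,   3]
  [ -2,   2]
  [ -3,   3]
AB = 
  [ -8,   8]
  [ -6,   6]

A is 2×3 and B is 3×2, so AB is 2×2. Each entry is (row of A)·(column of B):
AB[1,1] = (0)(-3) + (1)(-2) + (2)(-3) = -8
AB[1,2] = (0)(3) + (1)(2) + (2)(3) = 8
AB[2,1] = (-1)(-3) + (3)(-2) + (1)(-3) = -6
AB[2,2] = (-1)(3) + (3)(2) + (1)(3) = 6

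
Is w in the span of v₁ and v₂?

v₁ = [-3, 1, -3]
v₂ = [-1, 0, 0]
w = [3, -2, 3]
No

Form the augmented matrix and row-reduce:
[v₁|v₂|w] = 
  [ -3,  -1,   3]
  [  1,   0,  -2]
  [ -3,   0,   3]
R2 → R2 + (1/3)·R1
R3 → R3 - (1)·R1
R3 → R3 + (3)·R2
REF = 
  [  -3,   -1,    3]
  [   0, -1/3,   -1]
  [   0,    0,   -3]

Row 3 reads [0 0 | -3], i.e. 0 = -3, so the system is inconsistent and w ∉ span{v₁, v₂}.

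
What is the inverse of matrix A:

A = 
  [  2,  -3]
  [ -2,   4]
det(A) = (2)(4) - (-3)(-2) = 2
For a 2×2 matrix, A⁻¹ = (1/det(A)) · [[d, -b], [-c, a]]
    = (1/2) · [[4, 3], [2, 2]]

A⁻¹ = 
  [  2, 3/2]
  [  1,   1]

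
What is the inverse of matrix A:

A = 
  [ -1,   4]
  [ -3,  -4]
det(A) = (-1)(-4) - (4)(-3) = 16
For a 2×2 matrix, A⁻¹ = (1/det(A)) · [[d, -b], [-c, a]]
    = (1/16) · [[-4, -4], [3, -1]]

A⁻¹ = 
  [ -1/4,  -1/4]
  [ 3/16, -1/16]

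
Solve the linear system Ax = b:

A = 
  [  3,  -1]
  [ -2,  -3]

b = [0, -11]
x = [1, 3]

Row reduce the augmented matrix [A|b]:
R2 → R2 + (2/3)·R1
REF = 
  [    3,    -1,     0]
  [    0, -11/3,   -11]

Back-substitution:
x₂ = (-11) / (-11/3) = 3
x₁ = (0 - (-1)(3)) / 3 = 1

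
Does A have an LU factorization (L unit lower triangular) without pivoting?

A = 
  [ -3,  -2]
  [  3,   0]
Yes.
A[1,1] = -3 ≠ 0, so Gaussian elimination proceeds without a row swap: multiplier ℓ₂₁ = (3)/(-3) = -1, and U[2,2] = 0 - (-1)(-2) = -2.
L = 
  [  1,   0]
  [ -1,   1]
U = 
  [ -3,  -2]
  [  0,  -2]
Check row 2 of LU: [(-1)(-3), (-1)(-2) + (-2)] = [3, 0] = row 2 of A ✓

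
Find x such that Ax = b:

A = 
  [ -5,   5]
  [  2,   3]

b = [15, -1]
x = [-2, 1]

Row reduce the augmented matrix [A|b]:
R2 → R2 + (2/5)·R1
REF = 
  [ -5,   5,  15]
  [  0,   5,   5]

Back-substitution:
x₂ = 5 / 5 = 1
x₁ = (15 - (5)(1)) / (-5) = -2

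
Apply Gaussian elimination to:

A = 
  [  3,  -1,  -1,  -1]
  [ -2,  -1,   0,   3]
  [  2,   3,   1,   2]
Row operations:
R2 → R2 + (2/3)·R1
R3 → R3 - (2/3)·R1
R3 → R3 + (11/5)·R2

Resulting echelon form:
REF = 
  [   3,   -1,   -1,   -1]
  [   0, -5/3, -2/3,  7/3]
  [   0,    0,  1/5, 39/5]

Rank = 3 (number of non-zero pivot rows).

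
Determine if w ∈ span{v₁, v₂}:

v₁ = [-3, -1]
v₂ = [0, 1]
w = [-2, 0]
Yes

Form the augmented matrix and row-reduce:
[v₁|v₂|w] = 
  [ -3,   0,  -2]
  [ -1,   1,   0]
R2 → R2 - (1/3)·R1
REF = 
  [ -3,   0,  -2]
  [  0,   1, 2/3]

No row of the form [0 0 | nonzero], so the system is consistent. Back-substitution gives c₁ = 2/3, c₂ = 2/3: w = (2/3)·v₁ + (2/3)·v₂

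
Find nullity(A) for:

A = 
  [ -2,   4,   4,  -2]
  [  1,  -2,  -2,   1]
nullity(A) = 3

Row reduce:
R2 → R2 + (1/2)·R1
REF = 
  [ -2,   4,   4,  -2]
  [  0,   0,   0,   0]
Pivot columns: 1 → 1 pivot.
rank(A) = 1, so nullity(A) = 4 - 1 = 3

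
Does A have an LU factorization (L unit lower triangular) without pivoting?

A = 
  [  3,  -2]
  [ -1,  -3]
Yes.
A[1,1] = 3 ≠ 0, so Gaussian elimination proceeds without a row swap: multiplier ℓ₂₁ = (-1)/(3) = -1/3, and U[2,2] = -3 - (-1/3)(-2) = -11/3.
L = 
  [   1,    0]
  [-1/3,    1]
U = 
  [    3,    -2]
  [    0, -11/3]
Check row 2 of LU: [(-1/3)(3), (-1/3)(-2) + (-11/3)] = [-1, -3] = row 2 of A ✓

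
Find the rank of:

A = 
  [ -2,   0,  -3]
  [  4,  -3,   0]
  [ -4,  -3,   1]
Row reduce:
R2 → R2 + (2)·R1
R3 → R3 - (2)·R1
R3 → R3 - (1)·R2
REF = 
  [ -2,   0,  -3]
  [  0,  -3,  -6]
  [  0,   0,  13]
Pivot columns: 1, 2, 3 → 3 pivots.

rank(A) = 3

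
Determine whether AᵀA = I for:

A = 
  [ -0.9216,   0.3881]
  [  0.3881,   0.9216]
Yes

AᵀA = 
  [  1,   0]
  [  0,   1]
≈ I (equal to I up to the 4-dp rounding of the entries)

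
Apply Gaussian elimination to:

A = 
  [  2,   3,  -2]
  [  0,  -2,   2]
Row operations:
No row operations needed (already in echelon form).

Resulting echelon form:
REF = 
  [  2,   3,  -2]
  [  0,  -2,   2]

Rank = 2 (number of non-zero pivot rows).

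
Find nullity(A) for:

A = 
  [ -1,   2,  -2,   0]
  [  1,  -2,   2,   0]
nullity(A) = 3

Row reduce:
R2 → R2 + (1)·R1
REF = 
  [ -1,   2,  -2,   0]
  [  0,   0,   0,   0]
Pivot columns: 1 → 1 pivot.
rank(A) = 1, so nullity(A) = 4 - 1 = 3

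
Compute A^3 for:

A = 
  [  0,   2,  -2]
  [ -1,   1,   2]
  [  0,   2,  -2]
A^3 = 
  [  2,  10, -16]
  [ -3,   1,   8]
  [  2,  10, -16]

A² = A·A:
A²[1,1] = (0)(0) + (2)(-1) + (-2)(0) = -2
A²[1,2] = (0)(2) + (2)(1) + (-2)(2) = -2
A²[1,3] = (0)(-2) + (2)(2) + (-2)(-2) = 8
A²[2,1] = (-1)(0) + (1)(-1) + (2)(0) = -1
A²[2,2] = (-1)(2) + (1)(1) + (2)(2) = 3
A²[2,3] = (-1)(-2) + (1)(2) + (2)(-2) = 0
A²[3,1] = (0)(0) + (2)(-1) + (-2)(0) = -2
A²[3,2] = (0)(2) + (2)(1) + (-2)(2) = -2
A²[3,3] = (0)(-2) + (2)(2) + (-2)(-2) = 8
A² = 
  [ -2,  -2,   8]
  [ -1,   3,   0]
  [ -2,  -2,   8]

A^3 = A^2·A:
A^3[1,1] = (-2)(0) + (-2)(-1) + (8)(0) = 2
A^3[1,2] = (-2)(2) + (-2)(1) + (8)(2) = 10
A^3[1,3] = (-2)(-2) + (-2)(2) + (8)(-2) = -16
A^3[2,1] = (-1)(0) + (3)(-1) + (0)(0) = -3
A^3[2,2] = (-1)(2) + (3)(1) + (0)(2) = 1
A^3[2,3] = (-1)(-2) + (3)(2) + (0)(-2) = 8
A^3[3,1] = (-2)(0) + (-2)(-1) + (8)(0) = 2
A^3[3,2] = (-2)(2) + (-2)(1) + (8)(2) = 10
A^3[3,3] = (-2)(-2) + (-2)(2) + (8)(-2) = -16
A^3 = 
  [  2,  10, -16]
  [ -3,   1,   8]
  [  2,  10, -16]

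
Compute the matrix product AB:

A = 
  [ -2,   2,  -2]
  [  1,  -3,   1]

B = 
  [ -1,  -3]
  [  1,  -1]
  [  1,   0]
AB = 
  [  2,   4]
  [ -3,   0]

A is 2×3 and B is 3×2, so AB is 2×2. Each entry is (row of A)·(column of B):
AB[1,1] = (-2)(-1) + (2)(1) + (-2)(1) = 2
AB[1,2] = (-2)(-3) + (2)(-1) + (-2)(0) = 4
AB[2,1] = (1)(-1) + (-3)(1) + (1)(1) = -3
AB[2,2] = (1)(-3) + (-3)(-1) + (1)(0) = 0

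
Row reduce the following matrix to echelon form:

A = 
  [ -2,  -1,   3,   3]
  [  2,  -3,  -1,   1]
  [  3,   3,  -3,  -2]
Row operations:
R2 → R2 + (1)·R1
R3 → R3 + (3/2)·R1
R3 → R3 + (3/8)·R2

Resulting echelon form:
REF = 
  [ -2,  -1,   3,   3]
  [  0,  -4,   2,   4]
  [  0,   0, 9/4,   4]

Rank = 3 (number of non-zero pivot rows).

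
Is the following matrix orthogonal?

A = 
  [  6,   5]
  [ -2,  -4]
No

AᵀA = 
  [ 40,  38]
  [ 38,  41]
≠ I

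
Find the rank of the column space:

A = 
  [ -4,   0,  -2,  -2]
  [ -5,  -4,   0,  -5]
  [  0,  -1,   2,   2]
Row reduce:
R2 → R2 - (5/4)·R1
R3 → R3 - (1/4)·R2
REF = 
  [  -4,    0,   -2,   -2]
  [   0,   -4,  5/2, -5/2]
  [   0,    0, 11/8, 21/8]
Pivot columns: 1, 2, 3 → 3 pivots.
dim(Col(A)) = number of pivot columns = 3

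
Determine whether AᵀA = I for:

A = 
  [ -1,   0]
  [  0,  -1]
Yes

AᵀA = 
  [  1,   0]
  [  0,   1]
= I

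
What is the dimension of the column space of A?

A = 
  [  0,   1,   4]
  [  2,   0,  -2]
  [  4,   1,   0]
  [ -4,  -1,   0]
Row reduce:
Swap R1 ↔ R2
R3 → R3 - (2)·R1
R4 → R4 + (2)·R1
R3 → R3 - (1)·R2
R4 → R4 + (1)·R2
REF = 
  [  2,   0,  -2]
  [  0,   1,   4]
  [  0,   0,   0]
  [  0,   0,   0]
Pivot columns: 1, 2 → 2 pivots.
dim(Col(A)) = number of pivot columns = 2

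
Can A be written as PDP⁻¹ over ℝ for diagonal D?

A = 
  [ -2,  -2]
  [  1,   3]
Yes

tr(A) = 1, det(A) = -4
Characteristic polynomial: λ² - tr(A)λ + det(A) = λ² - λ - 4
λ² - λ - 4 = 0  ⇒  λ = (1 ± √((-1)² - 4·(-4)))/2 = (1 ± √(17))/2
  = (1 + √17)/2,  (1 - √17)/2
Eigenvalues: (1 + √17)/2, (1 - √17)/2  (≈ 2.562, -1.562)
The two irrational eigenvalues are distinct (simple), so each has alg. mult. = geom. mult. = 1.
Sum of geometric multiplicities equals n, so A has n independent eigenvectors.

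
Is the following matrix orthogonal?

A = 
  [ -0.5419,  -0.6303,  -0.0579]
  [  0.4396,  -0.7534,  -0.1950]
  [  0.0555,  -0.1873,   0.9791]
No

AᵀA = 
  [  0.4900,   0,   0]
  [  0,   1,   0]
  [  0,   0,   1]
≠ I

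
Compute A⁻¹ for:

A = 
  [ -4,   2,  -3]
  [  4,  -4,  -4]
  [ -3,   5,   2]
det(A) = (-4)·((-4)(2) - (-4)(5)) - (2)·((4)(2) - (-4)(-3)) + (-3)·((4)(5) - (-4)(-3))
  = (-4)(12) - (2)(-4) + (-3)(8)
  = -64
det(A) = -64 ≠ 0, so A is invertible.

Cofactors Cᵢⱼ = (-1)ⁱ⁺ʲ·Mᵢⱼ:
C = 
  [ 12,   4,   8]
  [-19, -17,  14]
  [-20, -28,   8]

adj(A) = Cᵀ:
adj(A) = 
  [ 12, -19, -20]
  [  4, -17, -28]
  [  8,  14,   8]

A⁻¹ = (-1/64) · adj(A):
A⁻¹ = 
  [-3/16, 19/64,  5/16]
  [-1/16, 17/64,  7/16]
  [ -1/8, -7/32,  -1/8]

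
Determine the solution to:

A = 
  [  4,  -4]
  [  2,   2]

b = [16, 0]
Row reduce the augmented matrix [A|b]:
R2 → R2 - (1/2)·R1
REF = 
  [  4,  -4,  16]
  [  0,   4,  -8]

Back-substitution:
x₂ = (-8) / 4 = -2
x₁ = (16 - (-4)(-2)) / 4 = 2

x = [2, -2]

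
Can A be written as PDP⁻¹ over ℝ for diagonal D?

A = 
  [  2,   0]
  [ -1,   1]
Yes

tr(A) = 3, det(A) = 2
Characteristic polynomial: λ² - tr(A)λ + det(A) = λ² - 3λ + 2
λ² - 3λ + 2 = (λ - 1)(λ - 2)
Eigenvalues: 2, 1
λ=1: alg. mult. = 1, geom. mult. = 2 - rank(A - (1)I) = 2 - 1 = 1
λ=2: alg. mult. = 1, geom. mult. = 2 - rank(A - (2)I) = 2 - 1 = 1
Sum of geometric multiplicities equals n, so A has n independent eigenvectors.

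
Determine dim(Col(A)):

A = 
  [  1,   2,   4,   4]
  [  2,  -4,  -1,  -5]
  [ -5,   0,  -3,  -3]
dim(Col(A)) = 3

Row reduce:
R2 → R2 - (2)·R1
R3 → R3 + (5)·R1
R3 → R3 + (5/4)·R2
REF = 
  [   1,    2,    4,    4]
  [   0,   -8,   -9,  -13]
  [   0,    0, 23/4,  3/4]
Pivot columns: 1, 2, 3 → 3 pivots.
dim(Col(A)) = number of pivot columns = 3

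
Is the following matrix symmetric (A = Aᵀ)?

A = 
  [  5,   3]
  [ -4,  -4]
No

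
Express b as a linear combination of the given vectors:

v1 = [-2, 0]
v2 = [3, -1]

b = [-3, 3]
c1 = -3, c2 = -3

b = -3·v1 + -3·v2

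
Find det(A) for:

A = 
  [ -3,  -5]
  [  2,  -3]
For a 2×2 matrix, det = ad - bc = (-3)(-3) - (-5)(2) = 19

det(A) = 19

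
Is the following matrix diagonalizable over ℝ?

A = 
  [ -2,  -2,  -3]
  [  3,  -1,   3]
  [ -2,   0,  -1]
No

Characteristic polynomial: det(λI - A) = λ³ + 4λ² + 5λ - 10
Testing integer divisors of the constant term: p(1) = 0, so (λ - 1) is a factor:
p(λ) = (λ - 1)(λ² + 5λ + 10)
λ² + 5λ + 10 = 0  ⇒  λ = (-5 ± √((5)² - 4·(10)))/2 = (-5 ± √(-15))/2
  = (-5 + i√15)/2,  (-5 - i√15)/2
Eigenvalues: 1, (-5 + i√15)/2, (-5 - i√15)/2  (≈ 1, -2.5 + 1.936i, -2.5 - 1.936i)
Has complex eigenvalues (not diagonalizable over ℝ).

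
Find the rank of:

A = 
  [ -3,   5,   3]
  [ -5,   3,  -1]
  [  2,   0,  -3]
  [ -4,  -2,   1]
Row reduce:
R2 → R2 - (5/3)·R1
R3 → R3 + (2/3)·R1
R4 → R4 - (4/3)·R1
R3 → R3 + (5/8)·R2
R4 → R4 - (13/8)·R2
R4 → R4 + (27/19)·R3
REF = 
  [   -3,     5,     3]
  [    0, -16/3,    -6]
  [    0,     0, -19/4]
  [    0,     0,     0]
Pivot columns: 1, 2, 3 → 3 pivots.

rank(A) = 3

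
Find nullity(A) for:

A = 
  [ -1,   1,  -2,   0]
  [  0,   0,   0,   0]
nullity(A) = 3

Row reduce:
(no row operations needed)
REF = 
  [ -1,   1,  -2,   0]
  [  0,   0,   0,   0]
Pivot columns: 1 → 1 pivot.
rank(A) = 1, so nullity(A) = 4 - 1 = 3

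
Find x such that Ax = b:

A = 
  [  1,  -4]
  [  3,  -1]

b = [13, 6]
x = [1, -3]

Row reduce the augmented matrix [A|b]:
R2 → R2 - (3)·R1
REF = 
  [  1,  -4,  13]
  [  0,  11, -33]

Back-substitution:
x₂ = (-33) / 11 = -3
x₁ = (13 - (-4)(-3)) / 1 = 1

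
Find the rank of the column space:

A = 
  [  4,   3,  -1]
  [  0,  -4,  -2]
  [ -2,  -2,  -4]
Row reduce:
R3 → R3 + (1/2)·R1
R3 → R3 - (1/8)·R2
REF = 
  [    4,     3,    -1]
  [    0,    -4,    -2]
  [    0,     0, -17/4]
Pivot columns: 1, 2, 3 → 3 pivots.
dim(Col(A)) = number of pivot columns = 3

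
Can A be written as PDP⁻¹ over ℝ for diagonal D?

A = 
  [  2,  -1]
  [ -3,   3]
Yes

tr(A) = 5, det(A) = 3
Characteristic polynomial: λ² - tr(A)λ + det(A) = λ² - 5λ + 3
λ² - 5λ + 3 = 0  ⇒  λ = (5 ± √((-5)² - 4·(3)))/2 = (5 ± √(13))/2
  = (5 + √13)/2,  (5 - √13)/2
Eigenvalues: (5 + √13)/2, (5 - √13)/2  (≈ 4.303, 0.6972)
The two irrational eigenvalues are distinct (simple), so each has alg. mult. = geom. mult. = 1.
Sum of geometric multiplicities equals n, so A has n independent eigenvectors.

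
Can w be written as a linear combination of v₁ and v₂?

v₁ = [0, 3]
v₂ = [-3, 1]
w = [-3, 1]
Yes

Form the augmented matrix and row-reduce:
[v₁|v₂|w] = 
  [  0,  -3,  -3]
  [  3,   1,   1]
Swap R1 ↔ R2
REF = 
  [  3,   1,   1]
  [  0,  -3,  -3]

No row of the form [0 0 | nonzero], so the system is consistent. Back-substitution gives c₁ = 0, c₂ = 1: w = (0)·v₁ + (1)·v₂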